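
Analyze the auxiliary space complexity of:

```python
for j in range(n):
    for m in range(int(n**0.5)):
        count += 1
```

Space complexity: O(1).
Only a constant amount of auxiliary storage is used; nothing grows with n.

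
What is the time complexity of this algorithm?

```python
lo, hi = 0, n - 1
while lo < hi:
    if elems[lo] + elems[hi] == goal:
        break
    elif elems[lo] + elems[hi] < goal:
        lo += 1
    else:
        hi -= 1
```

Time complexity: O(n).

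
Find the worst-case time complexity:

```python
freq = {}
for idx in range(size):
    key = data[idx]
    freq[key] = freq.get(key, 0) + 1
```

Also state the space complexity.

Time complexity: O(n).
Space complexity: O(n).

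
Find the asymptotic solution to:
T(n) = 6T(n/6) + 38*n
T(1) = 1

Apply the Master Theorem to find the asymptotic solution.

a=6, b=6, f(n)=38*n. log_6(6) = 1. Case 2: T(n) = O(n log n).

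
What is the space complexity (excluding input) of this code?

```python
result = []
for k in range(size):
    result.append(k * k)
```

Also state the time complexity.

Space complexity: O(n).
Auxiliary storage grows linearly with the input size n in the worst case.
Time complexity: O(n).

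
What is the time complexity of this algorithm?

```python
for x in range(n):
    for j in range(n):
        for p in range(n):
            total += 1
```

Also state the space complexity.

Time complexity: O(n^3).
Space complexity: O(1).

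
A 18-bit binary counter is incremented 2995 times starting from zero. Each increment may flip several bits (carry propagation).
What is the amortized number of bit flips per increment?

Bit i flips on every 2^i-th increment, so over 2995 increments bit i flips floor(2995/2^i) times. Summing over i: total flips < 2 * 2995. Amortized: < 2 = O(1) per increment.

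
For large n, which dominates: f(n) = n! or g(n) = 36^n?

f(n) = n! grows faster: n!/36^n -> infinity by Stirling.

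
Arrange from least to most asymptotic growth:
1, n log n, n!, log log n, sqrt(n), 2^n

Ordered by growth rate: 1 < log log n < sqrt(n) < n log n < 2^n < n!.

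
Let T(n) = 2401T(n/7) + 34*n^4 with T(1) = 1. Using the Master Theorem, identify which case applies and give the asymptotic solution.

a=2401, b=7, f(n)=34*n^4.
log_7(2401) = 4, so n^(log_b(a)) = n^4.
f(n) = Theta(n^4), so Case 2 applies.
T(n) = Theta(n^4 log n).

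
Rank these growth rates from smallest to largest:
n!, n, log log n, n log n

Ordered by growth rate: log log n < n < n log n < n!.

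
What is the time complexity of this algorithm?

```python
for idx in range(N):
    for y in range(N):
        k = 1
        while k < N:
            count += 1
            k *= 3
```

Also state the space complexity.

Time complexity: O(n^2 log n).
Space complexity: O(1).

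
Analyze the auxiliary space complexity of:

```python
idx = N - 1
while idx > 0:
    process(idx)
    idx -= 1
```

Space complexity: O(1).
Only a constant amount of auxiliary storage is used; nothing grows with n.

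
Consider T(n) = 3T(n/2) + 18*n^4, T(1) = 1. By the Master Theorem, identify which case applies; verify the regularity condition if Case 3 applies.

a=3, b=2, f(n)=18*n^4.
log_2(3) = 1.585 < 4.
f(n) = Omega(n^(1.585+epsilon)) for some epsilon > 0, so Case 3 is the candidate.
Regularity: a*f(n/b) = 3*18*(n/2)^4 = (3/16)*18*n^4 <= c*f(n) with c = 3/16 < 1. Satisfied.
Case 3: T(n) = Theta(n^4).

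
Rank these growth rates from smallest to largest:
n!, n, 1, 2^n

Ordered by growth rate: 1 < n < 2^n < n!.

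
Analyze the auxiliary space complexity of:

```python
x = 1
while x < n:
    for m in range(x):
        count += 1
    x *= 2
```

Space complexity: O(1).
Only a constant amount of auxiliary storage is used; nothing grows with n.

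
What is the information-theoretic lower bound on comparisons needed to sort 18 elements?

There are 18! = 6402373705728000 possible orderings. Each comparison gives 1 bit. We need at least ceil(log_2(6402373705728000)) = 53 comparisons.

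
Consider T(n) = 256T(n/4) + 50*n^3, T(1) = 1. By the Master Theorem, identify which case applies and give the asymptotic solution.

a=256, b=4, f(n)=50*n^3.
log_4(256) = 4 > 3.
Since f(n) = O(n^3) is polynomially smaller than n^4, Case 1 applies.
T(n) = Theta(n^4).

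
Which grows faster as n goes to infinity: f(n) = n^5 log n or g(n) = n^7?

g(n) = n^7 grows faster: n^7 / (n^5 log n) = n^2/log n -> infinity.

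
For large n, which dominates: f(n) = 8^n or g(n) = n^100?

f(n) = 8^n grows faster: any exponential with base > 1 dominates every polynomial.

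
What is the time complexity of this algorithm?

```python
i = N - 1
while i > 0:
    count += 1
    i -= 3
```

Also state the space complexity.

Time complexity: O(n).
Space complexity: O(1).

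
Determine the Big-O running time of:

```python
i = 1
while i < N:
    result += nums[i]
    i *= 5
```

Time complexity: O(log n).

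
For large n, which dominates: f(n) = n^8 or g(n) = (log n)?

f(n) = n^8 grows faster: any positive polynomial dominates any polylog.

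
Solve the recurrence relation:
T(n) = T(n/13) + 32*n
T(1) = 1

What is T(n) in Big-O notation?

Geometric series: 32*n*(1 + 1/13 + 1/13^2 + ...) = O(n). T(n) = O(n).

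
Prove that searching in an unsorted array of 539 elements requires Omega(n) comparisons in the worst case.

An adversary can always place the target in the last position checked. Until all 539 positions are examined, the target might be in any unchecked position. Therefore 539 comparisons are necessary.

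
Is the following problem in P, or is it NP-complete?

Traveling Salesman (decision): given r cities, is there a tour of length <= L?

This problem is NP-complete: reduces from Hamiltonian Cycle.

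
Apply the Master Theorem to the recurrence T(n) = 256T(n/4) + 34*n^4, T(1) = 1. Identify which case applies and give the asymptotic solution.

a=256, b=4, f(n)=34*n^4.
log_4(256) = 4, so n^(log_b(a)) = n^4.
f(n) = Theta(n^4), so Case 2 applies.
T(n) = Theta(n^4 log n).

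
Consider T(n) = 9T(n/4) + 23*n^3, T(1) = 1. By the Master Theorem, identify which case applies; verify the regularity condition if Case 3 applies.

a=9, b=4, f(n)=23*n^3.
log_4(9) = 1.585 < 3.
f(n) = Omega(n^(1.585+epsilon)) for some epsilon > 0, so Case 3 is the candidate.
Regularity: a*f(n/b) = 9*23*(n/4)^3 = (9/64)*23*n^3 <= c*f(n) with c = 9/64 < 1. Satisfied.
Case 3: T(n) = Theta(n^3).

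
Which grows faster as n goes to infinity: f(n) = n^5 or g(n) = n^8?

g(n) = n^8 grows faster: n^8/n^5 = n^3 -> infinity.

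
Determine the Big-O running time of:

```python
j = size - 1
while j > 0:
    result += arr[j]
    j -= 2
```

Time complexity: O(n).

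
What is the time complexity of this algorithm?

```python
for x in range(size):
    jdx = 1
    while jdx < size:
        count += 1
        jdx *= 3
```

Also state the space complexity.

Time complexity: O(n log n).
Space complexity: O(1).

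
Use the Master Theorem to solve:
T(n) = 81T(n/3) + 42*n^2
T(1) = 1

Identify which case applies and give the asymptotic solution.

a=81, b=3, f(n)=42*n^2.
log_3(81) = 4 > 2.
Since f(n) = O(n^2) is polynomially smaller than n^4, Case 1 applies.
T(n) = Theta(n^4).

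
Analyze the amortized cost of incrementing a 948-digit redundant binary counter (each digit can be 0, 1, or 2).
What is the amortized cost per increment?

A redundant counter on 948 digits allows digit values 0, 1, 2. Increment adds 1 to the least significant digit and carries any 2 to a 0 plus +1 on the next digit. With potential Phi = (number of 2-digits), each increment does O(1) actual work plus a chain of carries, each of which decreases Phi by 1. Amortized O(1).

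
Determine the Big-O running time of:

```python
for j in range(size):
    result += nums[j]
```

Time complexity: O(n).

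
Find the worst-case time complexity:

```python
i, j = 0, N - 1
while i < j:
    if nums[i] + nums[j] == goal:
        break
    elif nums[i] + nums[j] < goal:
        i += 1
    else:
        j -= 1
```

Time complexity: O(n).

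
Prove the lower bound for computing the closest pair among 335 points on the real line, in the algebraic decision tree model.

Reduction from element distinctness: given 335 reals, the closest-pair distance is 0 iff two are equal. Element distinctness has an Omega(n log n) lower bound in the algebraic decision tree model (Ben-Or). Therefore closest pair on a line also requires Omega(n log n). Sorting then a linear scan achieves this.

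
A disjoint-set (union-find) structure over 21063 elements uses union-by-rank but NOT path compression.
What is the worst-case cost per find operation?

Union-by-rank alone keeps every tree's height <= log_2(21063) ~= 14.4. Each find traverses from a node to its root, costing O(height) = O(log n). Without path compression this bound is tight.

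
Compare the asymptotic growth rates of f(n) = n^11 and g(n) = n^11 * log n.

g(n) = n^11 * log n grows faster: extra log n factor -> infinity.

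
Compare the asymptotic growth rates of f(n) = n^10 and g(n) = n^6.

f(n) = n^10 grows faster: n^10/n^6 = n^4 -> infinity.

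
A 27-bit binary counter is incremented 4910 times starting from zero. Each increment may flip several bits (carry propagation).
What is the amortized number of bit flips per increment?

Bit i flips on every 2^i-th increment, so over 4910 increments bit i flips floor(4910/2^i) times. Summing over i: total flips < 2 * 4910. Amortized: < 2 = O(1) per increment.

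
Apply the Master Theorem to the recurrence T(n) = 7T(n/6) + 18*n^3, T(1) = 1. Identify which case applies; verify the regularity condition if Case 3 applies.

a=7, b=6, f(n)=18*n^3.
log_6(7) = 1.086 < 3.
f(n) = Omega(n^(1.086+epsilon)) for some epsilon > 0, so Case 3 is the candidate.
Regularity: a*f(n/b) = 7*18*(n/6)^3 = (7/216)*18*n^3 <= c*f(n) with c = 7/216 < 1. Satisfied.
Case 3: T(n) = Theta(n^3).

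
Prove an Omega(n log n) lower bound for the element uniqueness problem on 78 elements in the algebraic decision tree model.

In the algebraic decision tree model, element uniqueness on 78 elements is equivalent to determining which cell of an arrangement of C(78,2) = 3003 hyperplanes x_i = x_j contains the input point. Ben-Or's theorem shows this requires Omega(n log n).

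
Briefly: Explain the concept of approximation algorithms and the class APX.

An approximation algorithm finds solutions within a guaranteed factor of optimal in polynomial time. APX is the class of optimization problems with constant-factor polynomial-time approximation algorithms. Vertex Cover is in APX (2-approximation). Unless P = NP, TSP has no constant-factor approximation, but Metric TSP has a 3/2-approximation.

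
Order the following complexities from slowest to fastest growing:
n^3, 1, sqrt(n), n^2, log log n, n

Ordered by growth rate: 1 < log log n < sqrt(n) < n < n^2 < n^3.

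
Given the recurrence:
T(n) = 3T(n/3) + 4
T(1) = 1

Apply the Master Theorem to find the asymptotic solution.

a=3, b=3, f(n)=4. log_3(3) = 1. Case 1 of Master Theorem: T(n) = O(n^1).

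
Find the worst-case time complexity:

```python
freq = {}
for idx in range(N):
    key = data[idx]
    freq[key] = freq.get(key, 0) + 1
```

Time complexity: O(n).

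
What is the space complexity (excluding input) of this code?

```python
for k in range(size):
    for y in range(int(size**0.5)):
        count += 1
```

Space complexity: O(1).
Only a constant amount of auxiliary storage is used; nothing grows with n.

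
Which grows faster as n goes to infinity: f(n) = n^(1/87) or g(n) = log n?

f(n) = n^(1/87) grows faster: any positive power of n dominates log n.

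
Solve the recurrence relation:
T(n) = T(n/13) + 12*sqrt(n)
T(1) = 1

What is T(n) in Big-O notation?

Each level contributes sqrt(n/13^k). Geometric series with ratio 1/sqrt(13) < 1 sums to O(sqrt(n)).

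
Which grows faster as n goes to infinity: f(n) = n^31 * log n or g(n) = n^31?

f(n) = n^31 * log n grows faster: extra log n factor -> infinity.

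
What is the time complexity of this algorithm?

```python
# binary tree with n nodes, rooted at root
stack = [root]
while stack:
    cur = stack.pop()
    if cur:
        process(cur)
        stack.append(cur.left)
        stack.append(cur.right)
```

Time complexity: O(n).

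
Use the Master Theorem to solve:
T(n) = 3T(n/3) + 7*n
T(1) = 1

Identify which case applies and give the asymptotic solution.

a=3, b=3, f(n)=7*n.
log_3(3) = 1, so n^(log_b(a)) = n.
f(n) = Theta(n), so Case 2 applies.
T(n) = Theta(n log n).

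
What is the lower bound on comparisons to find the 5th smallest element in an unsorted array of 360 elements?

Finding the 5th smallest of 360 elements requires Omega(n) comparisons. Every element must participate in at least one comparison; otherwise it could be the 5th smallest.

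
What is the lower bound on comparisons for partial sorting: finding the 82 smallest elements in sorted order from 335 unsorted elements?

Finding 82 smallest of 335 in sorted order: Omega(335) to identify the 82 smallest, plus Omega(82 log 82) to sort them. Total: Omega(n + k log k).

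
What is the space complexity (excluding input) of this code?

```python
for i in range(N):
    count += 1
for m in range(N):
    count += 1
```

Space complexity: O(1).
Only a constant amount of auxiliary storage is used; nothing grows with n.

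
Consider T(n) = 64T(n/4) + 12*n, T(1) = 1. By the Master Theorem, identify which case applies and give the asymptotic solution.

a=64, b=4, f(n)=12*n.
log_4(64) = 3 > 1.
Since f(n) = O(n^1) is polynomially smaller than n^3, Case 1 applies.
T(n) = Theta(n^3).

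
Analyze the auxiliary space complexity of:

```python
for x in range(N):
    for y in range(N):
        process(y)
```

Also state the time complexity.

Space complexity: O(1).
Only a constant amount of auxiliary storage is used; nothing grows with n.
Time complexity: O(n^2).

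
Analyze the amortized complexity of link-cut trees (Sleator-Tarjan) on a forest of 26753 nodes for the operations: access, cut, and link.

Link-cut trees represent the forest using splay trees over preferred paths. With potential Phi = sum over nodes of log(size of virtual subtree), each access on 26753 nodes is O(log 26753) = O(log n) amortized by the splay-tree access lemma. Cut and link are O(1) plus one access.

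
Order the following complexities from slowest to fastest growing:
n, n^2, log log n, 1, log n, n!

Ordered by growth rate: 1 < log log n < log n < n < n^2 < n!.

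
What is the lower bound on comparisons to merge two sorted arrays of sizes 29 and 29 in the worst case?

Adversary: with |29 - 29| <= 1 the inputs can be fully interleaved so that every adjacent pair in the merged output comes from different arrays. Then each of the 57 adjacent pairs must be directly compared, or the algorithm cannot determine their relative order. Standard merge meets this bound.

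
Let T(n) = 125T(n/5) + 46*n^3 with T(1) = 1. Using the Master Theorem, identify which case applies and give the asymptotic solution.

a=125, b=5, f(n)=46*n^3.
log_5(125) = 3, so n^(log_b(a)) = n^3.
f(n) = Theta(n^3), so Case 2 applies.
T(n) = Theta(n^3 log n).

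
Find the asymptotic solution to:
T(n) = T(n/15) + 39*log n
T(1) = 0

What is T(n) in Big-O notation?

Each of the log_15(n) levels adds O(log n). T(n) = O(log^2 n).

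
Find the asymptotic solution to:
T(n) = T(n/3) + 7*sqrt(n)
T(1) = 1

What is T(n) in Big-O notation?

Each level contributes sqrt(n/3^k). Geometric series with ratio 1/sqrt(3) < 1 sums to O(sqrt(n)).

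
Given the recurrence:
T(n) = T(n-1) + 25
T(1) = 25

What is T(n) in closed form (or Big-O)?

Unrolling: T(n) = T(n-1) + 25 = T(n-2) + 2*25 = ... = T(1) + (n-1)*25 = 25 + (n-1)*25 = 25n.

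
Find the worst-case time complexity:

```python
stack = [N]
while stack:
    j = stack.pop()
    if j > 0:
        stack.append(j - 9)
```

Time complexity: O(n).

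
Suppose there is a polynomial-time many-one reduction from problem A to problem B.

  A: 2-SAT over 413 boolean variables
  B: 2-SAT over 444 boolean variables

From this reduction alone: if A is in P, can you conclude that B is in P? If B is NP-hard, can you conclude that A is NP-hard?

A poly-time reduction A <=_p B transfers tractability DOWN (B easy => A easy) and hardness UP (A hard => B hard), not the reverse.
From A in P, the reduction alone does NOT give B in P: any problem in P trivially reduces to SAT, yet SAT is not known to be in P.
From B NP-hard, the reduction alone does NOT give A NP-hard: again, easy problems reduce to hard ones.
(Here in fact A is P and B is P.)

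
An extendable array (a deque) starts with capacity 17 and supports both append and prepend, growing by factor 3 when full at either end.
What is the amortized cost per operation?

Growth at either end copies all elements; capacities form a geometric sequence with ratio 3, so total copy cost over n operations is O(n) (two geometric series). Amortized O(1).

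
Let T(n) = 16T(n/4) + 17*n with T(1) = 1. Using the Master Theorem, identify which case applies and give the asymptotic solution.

a=16, b=4, f(n)=17*n.
log_4(16) = 2 > 1.
Since f(n) = O(n^1) is polynomially smaller than n^2, Case 1 applies.
T(n) = Theta(n^2).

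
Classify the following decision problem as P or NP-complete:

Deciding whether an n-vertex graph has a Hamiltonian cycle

This problem is NP-complete: one of Karp's 21 NP-complete problems.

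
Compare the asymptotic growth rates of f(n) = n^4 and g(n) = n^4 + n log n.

f(n) = n^4 and g(n) = n^4 + n log n are Theta of each other: the lower-order n log n term is o(n^4); both are Theta(n^4).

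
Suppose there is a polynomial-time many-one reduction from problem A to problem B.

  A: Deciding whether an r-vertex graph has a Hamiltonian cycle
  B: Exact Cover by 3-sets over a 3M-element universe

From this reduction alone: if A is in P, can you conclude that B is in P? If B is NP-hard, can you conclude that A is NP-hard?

A poly-time reduction A <=_p B transfers tractability DOWN (B easy => A easy) and hardness UP (A hard => B hard), not the reverse.
From A in P, the reduction alone does NOT give B in P: any problem in P trivially reduces to SAT, yet SAT is not known to be in P.
From B NP-hard, the reduction alone does NOT give A NP-hard: again, easy problems reduce to hard ones.
(Here in fact A is NP-complete and B is NP-complete.)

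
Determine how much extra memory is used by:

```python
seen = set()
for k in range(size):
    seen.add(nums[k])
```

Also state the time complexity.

Space complexity: O(n).
Auxiliary storage grows linearly with the input size n in the worst case.
Time complexity: O(n).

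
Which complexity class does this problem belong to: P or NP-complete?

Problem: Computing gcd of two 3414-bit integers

This problem is in P: the Euclidean algorithm runs in polynomial time in the bit-length.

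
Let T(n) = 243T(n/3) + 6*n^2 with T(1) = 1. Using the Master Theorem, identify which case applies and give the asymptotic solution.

a=243, b=3, f(n)=6*n^2.
log_3(243) = 5 > 2.
Since f(n) = O(n^2) is polynomially smaller than n^5, Case 1 applies.
T(n) = Theta(n^5).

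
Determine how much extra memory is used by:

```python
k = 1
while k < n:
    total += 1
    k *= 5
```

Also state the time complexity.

Space complexity: O(1).
Only a constant amount of auxiliary storage is used; nothing grows with n.
Time complexity: O(log n).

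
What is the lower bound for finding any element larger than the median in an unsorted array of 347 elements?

To find an element larger than the median of 347 elements, we must see Omega(n) elements. Without seeing enough elements, an adversary can make any unseen element the median.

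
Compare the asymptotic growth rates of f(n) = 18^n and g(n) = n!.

g(n) = n! grows faster: n!/18^n -> infinity by Stirling.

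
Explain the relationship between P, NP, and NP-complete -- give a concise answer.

P: solvable in polynomial time. NP: verifiable in polynomial time. NP-complete: in NP and at least as hard as every problem in NP (via polynomial reduction). P is a subset of NP. If any NP-complete problem is in P, then P = NP.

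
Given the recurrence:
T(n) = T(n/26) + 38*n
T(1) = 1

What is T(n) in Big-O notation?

Geometric series: 38*n*(1 + 1/26 + 1/26^2 + ...) = O(n). T(n) = O(n).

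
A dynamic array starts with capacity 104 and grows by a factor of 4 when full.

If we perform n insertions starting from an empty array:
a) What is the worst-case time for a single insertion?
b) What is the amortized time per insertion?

(a) Worst-case single insertion: O(n) -- when the array is full at capacity c, the resize copies all c elements, and c can be Theta(n).
(b) Resizes happen at sizes 104, 416, 1664, ... Total copy cost for n insertions: 104 + 416 + ... = O(n) (geometric series with ratio 1/4). Amortized cost per insertion: O(n)/n = O(1).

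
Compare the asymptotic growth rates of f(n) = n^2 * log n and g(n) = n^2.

f(n) = n^2 * log n grows faster: extra log n factor -> infinity.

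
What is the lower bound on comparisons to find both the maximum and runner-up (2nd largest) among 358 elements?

Lower bound: finding the max needs 358-1 comparisons. By an adversary weight-doubling argument, the maximum element must personally win at least ceil(log_2(358)) = 9 comparisons in any correct algorithm. The 2nd largest is among those 9 direct losers, and distinguishing it requires 9-1 more comparisons. Total >= 358-1 + 9-1 = 365. A balanced tournament achieves this bound exactly.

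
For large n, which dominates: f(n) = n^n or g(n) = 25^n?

f(n) = n^n grows faster: n^n / 25^n = (n/25)^n -> infinity once n > 25.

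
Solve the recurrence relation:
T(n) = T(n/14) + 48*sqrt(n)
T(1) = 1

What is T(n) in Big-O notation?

Each level contributes sqrt(n/14^k). Geometric series with ratio 1/sqrt(14) < 1 sums to O(sqrt(n)).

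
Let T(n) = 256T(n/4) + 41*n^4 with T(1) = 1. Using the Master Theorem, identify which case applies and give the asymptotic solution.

a=256, b=4, f(n)=41*n^4.
log_4(256) = 4, so n^(log_b(a)) = n^4.
f(n) = Theta(n^4), so Case 2 applies.
T(n) = Theta(n^4 log n).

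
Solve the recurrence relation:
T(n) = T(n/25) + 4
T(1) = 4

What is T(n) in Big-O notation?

Each step divides n by 25 and adds 4. After log_25(n) steps, T(n) = O(log n).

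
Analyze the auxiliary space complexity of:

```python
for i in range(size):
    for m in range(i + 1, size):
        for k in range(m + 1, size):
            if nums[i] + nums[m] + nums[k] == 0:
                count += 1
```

Space complexity: O(1).
Only a constant amount of auxiliary storage is used; nothing grows with n.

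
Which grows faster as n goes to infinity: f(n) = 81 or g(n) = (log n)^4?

g(n) = (log n)^4 grows faster: any unbounded function dominates a constant.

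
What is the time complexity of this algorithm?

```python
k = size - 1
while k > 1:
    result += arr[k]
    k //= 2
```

Time complexity: O(log n).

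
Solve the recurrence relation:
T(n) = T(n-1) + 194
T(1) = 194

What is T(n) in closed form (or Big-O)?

Unrolling: T(n) = T(n-1) + 194 = T(n-2) + 2*194 = ... = T(1) + (n-1)*194 = 194 + (n-1)*194 = 194n.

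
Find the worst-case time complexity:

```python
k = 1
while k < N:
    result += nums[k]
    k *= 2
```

Time complexity: O(log n).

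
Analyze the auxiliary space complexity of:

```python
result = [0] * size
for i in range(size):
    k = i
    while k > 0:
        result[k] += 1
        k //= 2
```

Space complexity: O(n).
Auxiliary storage grows linearly with the input size n in the worst case.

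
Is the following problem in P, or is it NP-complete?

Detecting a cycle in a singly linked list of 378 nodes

This problem is in P: Floyd's tortoise-and-hare runs in O(n) time, O(1) space.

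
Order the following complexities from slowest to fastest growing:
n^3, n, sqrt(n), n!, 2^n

Ordered by growth rate: sqrt(n) < n < n^3 < 2^n < n!.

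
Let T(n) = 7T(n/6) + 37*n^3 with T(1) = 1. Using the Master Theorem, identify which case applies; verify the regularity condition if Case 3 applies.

a=7, b=6, f(n)=37*n^3.
log_6(7) = 1.086 < 3.
f(n) = Omega(n^(1.086+epsilon)) for some epsilon > 0, so Case 3 is the candidate.
Regularity: a*f(n/b) = 7*37*(n/6)^3 = (7/216)*37*n^3 <= c*f(n) with c = 7/216 < 1. Satisfied.
Case 3: T(n) = Theta(n^3).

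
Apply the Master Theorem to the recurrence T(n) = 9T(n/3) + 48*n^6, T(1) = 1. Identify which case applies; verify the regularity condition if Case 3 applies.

a=9, b=3, f(n)=48*n^6.
log_3(9) = 2 < 6.
f(n) = Omega(n^(2+epsilon)) for some epsilon > 0, so Case 3 is the candidate.
Regularity: a*f(n/b) = 9*48*(n/3)^6 = (9/729)*48*n^6 <= c*f(n) with c = 9/729 < 1. Satisfied.
Case 3: T(n) = Theta(n^6).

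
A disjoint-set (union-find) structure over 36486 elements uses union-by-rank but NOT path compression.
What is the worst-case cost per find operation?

Union-by-rank alone keeps every tree's height <= log_2(36486) ~= 15.2. Each find traverses from a node to its root, costing O(height) = O(log n). Without path compression this bound is tight.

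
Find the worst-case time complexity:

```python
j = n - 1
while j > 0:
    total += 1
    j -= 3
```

Time complexity: O(n).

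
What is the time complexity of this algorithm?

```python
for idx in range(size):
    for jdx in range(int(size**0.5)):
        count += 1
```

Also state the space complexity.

Time complexity: O(n * sqrt(n)).
Space complexity: O(1).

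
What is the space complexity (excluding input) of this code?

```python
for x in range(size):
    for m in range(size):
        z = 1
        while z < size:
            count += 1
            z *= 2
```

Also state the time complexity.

Space complexity: O(1).
Only a constant amount of auxiliary storage is used; nothing grows with n.
Time complexity: O(n^2 log n).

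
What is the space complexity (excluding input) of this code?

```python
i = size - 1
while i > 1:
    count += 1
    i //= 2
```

Space complexity: O(1).
Only a constant amount of auxiliary storage is used; nothing grows with n.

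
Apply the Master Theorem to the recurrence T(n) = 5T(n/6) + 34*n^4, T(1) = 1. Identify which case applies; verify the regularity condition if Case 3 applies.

a=5, b=6, f(n)=34*n^4.
log_6(5) = 0.8982 < 4.
f(n) = Omega(n^(0.8982+epsilon)) for some epsilon > 0, so Case 3 is the candidate.
Regularity: a*f(n/b) = 5*34*(n/6)^4 = (5/1296)*34*n^4 <= c*f(n) with c = 5/1296 < 1. Satisfied.
Case 3: T(n) = Theta(n^4).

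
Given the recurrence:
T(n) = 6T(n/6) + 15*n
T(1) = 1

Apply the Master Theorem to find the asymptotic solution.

a=6, b=6, f(n)=15*n. log_6(6) = 1. Case 2: T(n) = O(n log n).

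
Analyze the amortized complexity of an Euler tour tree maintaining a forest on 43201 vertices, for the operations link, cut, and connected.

An Euler tour tree stores each tree's Euler tour as a balanced BST keyed by tour position. On 43201 vertices: link concatenates two tours via O(1) splits/joins of size <= 2*43201 (O(log n)); cut splits the tour at the two occurrences of the edge (O(log n)); connected compares BST roots (O(log n) to find the root). All O(log n) amortized.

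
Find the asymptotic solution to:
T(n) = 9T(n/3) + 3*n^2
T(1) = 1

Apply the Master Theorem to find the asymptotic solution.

a=9, b=3, f(n)=3*n^2. log_3(9) = 2. Case 2: T(n) = O(n^2 log n).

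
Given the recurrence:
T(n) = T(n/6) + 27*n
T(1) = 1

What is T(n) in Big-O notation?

Geometric series: 27*n*(1 + 1/6 + 1/6^2 + ...) = O(n). T(n) = O(n).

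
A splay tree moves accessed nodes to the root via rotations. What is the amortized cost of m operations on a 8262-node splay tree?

Using a potential function Phi = sum of log(size of subtree) for each node, each splay operation has amortized cost O(log n) where n = 8262. Bad individual operations (O(n)) are offset by decreased potential.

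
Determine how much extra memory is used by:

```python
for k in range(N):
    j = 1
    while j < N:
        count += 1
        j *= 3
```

Space complexity: O(1).
Only a constant amount of auxiliary storage is used; nothing grows with n.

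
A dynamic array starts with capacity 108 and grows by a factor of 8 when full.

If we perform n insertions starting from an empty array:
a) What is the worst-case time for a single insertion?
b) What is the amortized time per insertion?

(a) Worst-case single insertion: O(n) -- when the array is full at capacity c, the resize copies all c elements, and c can be Theta(n).
(b) Resizes happen at sizes 108, 864, 6912, ... Total copy cost for n insertions: 108 + 864 + ... = O(n) (geometric series with ratio 1/8). Amortized cost per insertion: O(n)/n = O(1).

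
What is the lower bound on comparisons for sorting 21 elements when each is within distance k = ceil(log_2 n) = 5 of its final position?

Partition the 21 positions into floor(n/k) blocks of k = 5 consecutive positions; any permutation within a block keeps every element within k of its final position, so there are at least (k!)^(n/k) distinguishable inputs. Lower bound: log_2((k!)^(n/k)) = (n/k) * log_2(k!) = Theta(n log k); with k = ceil(log_2 n), this is Omega(n log log n).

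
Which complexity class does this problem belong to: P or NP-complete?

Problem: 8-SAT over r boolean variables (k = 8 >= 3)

This problem is NP-complete: 3-SAT is NP-complete (Cook-Levin); k-SAT for k>=3 reduces from 3-SAT.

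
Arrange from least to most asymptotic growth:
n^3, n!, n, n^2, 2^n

Ordered by growth rate: n < n^2 < n^3 < 2^n < n!.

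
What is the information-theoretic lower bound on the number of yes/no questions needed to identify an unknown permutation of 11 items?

There are 11! = 39916800 permutations. Each yes/no question gives at most 1 bit, so at least ceil(log_2(39916800)) = 26 questions are needed.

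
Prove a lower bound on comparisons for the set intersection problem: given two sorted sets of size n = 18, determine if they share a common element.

For two sorted arrays of size n = 18, any correct algorithm must examine Omega(n) elements. If fewer are examined, an adversary places a common element in an unexamined gap. A merge-based scan achieves O(n), so the bound is tight.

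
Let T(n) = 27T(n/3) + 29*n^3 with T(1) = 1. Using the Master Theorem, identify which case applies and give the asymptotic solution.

a=27, b=3, f(n)=29*n^3.
log_3(27) = 3, so n^(log_b(a)) = n^3.
f(n) = Theta(n^3), so Case 2 applies.
T(n) = Theta(n^3 log n).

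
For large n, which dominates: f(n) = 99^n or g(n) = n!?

g(n) = n! grows faster: n!/99^n -> infinity by Stirling.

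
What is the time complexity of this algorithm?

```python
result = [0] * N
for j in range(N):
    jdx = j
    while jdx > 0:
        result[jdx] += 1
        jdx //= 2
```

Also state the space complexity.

Time complexity: O(n log n).
Space complexity: O(n).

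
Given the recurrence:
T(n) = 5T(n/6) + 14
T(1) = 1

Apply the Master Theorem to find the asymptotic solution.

a=5, b=6, f(n)=14. log_6(5) = 0.8982. Case 1 of Master Theorem: T(n) = O(n^0.8982).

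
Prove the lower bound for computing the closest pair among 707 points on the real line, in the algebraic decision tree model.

Reduction from element distinctness: given 707 reals, the closest-pair distance is 0 iff two are equal. Element distinctness has an Omega(n log n) lower bound in the algebraic decision tree model (Ben-Or). Therefore closest pair on a line also requires Omega(n log n). Sorting then a linear scan achieves this.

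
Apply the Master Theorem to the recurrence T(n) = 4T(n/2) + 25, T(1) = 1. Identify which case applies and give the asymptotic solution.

a=4, b=2, f(n)=25.
log_2(4) = 2 > 0.
Since f(n) = O(n^0) is polynomially smaller than n^2, Case 1 applies.
T(n) = Theta(n^2).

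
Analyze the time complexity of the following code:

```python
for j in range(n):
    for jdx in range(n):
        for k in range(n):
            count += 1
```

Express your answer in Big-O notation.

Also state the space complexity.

Time complexity: O(n^3).
Space complexity: O(1).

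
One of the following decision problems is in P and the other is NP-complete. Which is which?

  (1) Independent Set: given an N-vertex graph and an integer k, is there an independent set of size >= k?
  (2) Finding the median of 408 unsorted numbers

(1) is NP-complete: complement of Clique (with k part of the input).
(2) is P: linear-time selection (median-of-medians) runs in O(n).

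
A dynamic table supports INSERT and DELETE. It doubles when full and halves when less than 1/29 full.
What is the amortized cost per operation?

Using potential function Phi = |2*num_items - table_size| when load > 1/2, and Phi = table_size/2 - num_items otherwise. The gap of 1/29 vs 1/2 for shrinking prevents thrashing. Both insert and delete have O(1) amortized cost.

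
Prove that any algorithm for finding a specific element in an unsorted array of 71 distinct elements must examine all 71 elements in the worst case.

Adversary argument: if the algorithm examines fewer than 71 elements, the adversary places the target in an unexamined position. The algorithm cannot distinguish 'not present' from 'in unexamined position'.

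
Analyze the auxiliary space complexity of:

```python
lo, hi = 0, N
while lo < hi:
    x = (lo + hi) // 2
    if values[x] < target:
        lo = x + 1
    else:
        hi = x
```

Space complexity: O(1).
Only a constant amount of auxiliary storage is used; nothing grows with n.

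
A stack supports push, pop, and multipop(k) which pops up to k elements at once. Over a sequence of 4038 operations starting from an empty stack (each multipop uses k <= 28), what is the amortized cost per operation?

Each element is pushed exactly once and popped at most once (whether by pop or as part of a multipop). So the total number of individual pops over the whole sequence is at most the number of pushes, which is at most 4038. Total work <= 2 * 4038, hence O(1) amortized per operation.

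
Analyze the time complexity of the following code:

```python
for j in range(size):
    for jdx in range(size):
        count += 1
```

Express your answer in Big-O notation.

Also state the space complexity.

Time complexity: O(n^2).
Space complexity: O(1).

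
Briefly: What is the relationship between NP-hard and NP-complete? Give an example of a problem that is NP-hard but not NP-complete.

NP-hard: at least as hard as any NP problem (but need not be in NP). NP-complete = NP-hard intersection NP. The Halting Problem is NP-hard but undecidable (not in NP). The optimization version of TSP is NP-hard but not a decision problem.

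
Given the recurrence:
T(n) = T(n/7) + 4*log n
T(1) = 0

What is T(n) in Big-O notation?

Each of the log_7(n) levels adds O(log n). T(n) = O(log^2 n).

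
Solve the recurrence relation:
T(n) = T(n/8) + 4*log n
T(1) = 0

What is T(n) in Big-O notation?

Each of the log_8(n) levels adds O(log n). T(n) = O(log^2 n).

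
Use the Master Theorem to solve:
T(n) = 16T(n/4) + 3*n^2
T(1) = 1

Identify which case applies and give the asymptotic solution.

a=16, b=4, f(n)=3*n^2.
log_4(16) = 2, so n^(log_b(a)) = n^2.
f(n) = Theta(n^2), so Case 2 applies.
T(n) = Theta(n^2 log n).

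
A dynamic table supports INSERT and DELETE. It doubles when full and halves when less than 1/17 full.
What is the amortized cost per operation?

Using potential function Phi = |2*num_items - table_size| when load > 1/2, and Phi = table_size/2 - num_items otherwise. The gap of 1/17 vs 1/2 for shrinking prevents thrashing. Both insert and delete have O(1) amortized cost.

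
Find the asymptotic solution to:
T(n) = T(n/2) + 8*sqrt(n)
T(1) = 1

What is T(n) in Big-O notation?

Each level contributes sqrt(n/2^k). Geometric series with ratio 1/sqrt(2) < 1 sums to O(sqrt(n)).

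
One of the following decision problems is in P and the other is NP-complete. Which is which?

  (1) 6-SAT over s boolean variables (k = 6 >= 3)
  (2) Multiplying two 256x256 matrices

(1) is NP-complete: 3-SAT is NP-complete (Cook-Levin); k-SAT for k>=3 reduces from 3-SAT.
(2) is P: the schoolbook algorithm runs in O(n^3).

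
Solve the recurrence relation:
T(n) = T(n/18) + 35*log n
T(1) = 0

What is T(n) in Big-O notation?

Each of the log_18(n) levels adds O(log n). T(n) = O(log^2 n).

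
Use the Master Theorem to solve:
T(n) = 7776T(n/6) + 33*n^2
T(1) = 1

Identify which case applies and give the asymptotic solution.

a=7776, b=6, f(n)=33*n^2.
log_6(7776) = 5 > 2.
Since f(n) = O(n^2) is polynomially smaller than n^5, Case 1 applies.
T(n) = Theta(n^5).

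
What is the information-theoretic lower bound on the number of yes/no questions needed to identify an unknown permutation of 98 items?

There are 98! = 9426890448883247745626185743057242473809693764078951663494238777294707070023223798882976159207729119823605850588608460429412647567360000000000000000000000 permutations. Each yes/no question gives at most 1 bit, so at least ceil(log_2(9426890448883247745626185743057242473809693764078951663494238777294707070023223798882976159207729119823605850588608460429412647567360000000000000000000000)) = 512 questions are needed.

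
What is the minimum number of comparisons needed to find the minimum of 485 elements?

Finding the minimum requires 484 comparisons, identical reasoning to finding the maximum. Each comparison eliminates one candidate.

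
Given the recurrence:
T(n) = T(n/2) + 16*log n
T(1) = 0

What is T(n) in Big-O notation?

Each of the log_2(n) levels adds O(log n). T(n) = O(log^2 n).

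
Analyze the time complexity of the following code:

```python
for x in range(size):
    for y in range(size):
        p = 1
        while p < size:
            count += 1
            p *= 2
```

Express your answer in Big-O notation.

Time complexity: O(n^2 log n).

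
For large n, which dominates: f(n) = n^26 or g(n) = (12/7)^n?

g(n) = (12/7)^n grows faster: (12/7)^n is exponential with base 12/7 > 1, dominating every polynomial.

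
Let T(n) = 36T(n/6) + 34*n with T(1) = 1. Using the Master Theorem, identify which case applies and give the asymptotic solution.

a=36, b=6, f(n)=34*n.
log_6(36) = 2 > 1.
Since f(n) = O(n^1) is polynomially smaller than n^2, Case 1 applies.
T(n) = Theta(n^2).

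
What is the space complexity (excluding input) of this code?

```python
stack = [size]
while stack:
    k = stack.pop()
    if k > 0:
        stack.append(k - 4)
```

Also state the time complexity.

Space complexity: O(1).
Only a constant amount of auxiliary storage is used; nothing grows with n.
Time complexity: O(n).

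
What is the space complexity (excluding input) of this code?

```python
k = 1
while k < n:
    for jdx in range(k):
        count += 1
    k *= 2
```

Space complexity: O(1).
Only a constant amount of auxiliary storage is used; nothing grows with n.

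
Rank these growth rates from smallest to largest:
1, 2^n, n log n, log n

Ordered by growth rate: 1 < log n < n log n < 2^n.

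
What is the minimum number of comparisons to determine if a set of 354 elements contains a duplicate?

Determining if 354 elements are all distinct requires Omega(n log n) comparisons in the comparison model. This follows from the element distinctness lower bound.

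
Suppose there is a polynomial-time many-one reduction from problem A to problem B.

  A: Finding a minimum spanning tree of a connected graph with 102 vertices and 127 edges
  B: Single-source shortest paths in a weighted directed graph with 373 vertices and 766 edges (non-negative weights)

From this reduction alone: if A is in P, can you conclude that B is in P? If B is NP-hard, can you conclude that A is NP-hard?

A poly-time reduction A <=_p B transfers tractability DOWN (B easy => A easy) and hardness UP (A hard => B hard), not the reverse.
From A in P, the reduction alone does NOT give B in P: any problem in P trivially reduces to SAT, yet SAT is not known to be in P.
From B NP-hard, the reduction alone does NOT give A NP-hard: again, easy problems reduce to hard ones.
(Here in fact A is P and B is P.)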